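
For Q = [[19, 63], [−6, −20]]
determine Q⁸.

tr Q = −1 and det Q = −2, so the characteristic polynomial is λ² − (−1)λ + (−2) with roots −2 and 1.
Eigenvectors give P = [[−3, 7], [1, −2]] with P⁻¹ = [[2, 7], [1, 3]], and Q = P·diag(−2, 1)·P⁻¹.
Then Q⁸ = P·diag(256, 1)·P⁻¹ = [[−768, 7], [256, −2]] · [[2, 7], [1, 3]] = [[−1529, −5355], [510, 1786]].

[[−1529, −5355], [510, 1786]]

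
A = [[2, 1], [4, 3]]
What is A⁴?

[[164, 105], [420, 269]]

A² = [[8, 5], [20, 13]]
A³ = [[36, 23], [92, 59]]
A⁴ = [[164, 105], [420, 269]]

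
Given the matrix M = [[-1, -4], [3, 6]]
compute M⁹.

tr M = 5 and det M = 6, so the characteristic polynomial is λ² − (5)λ + (6) with roots 2 and 3.
Eigenvectors give P = [[4, -1], [-3, 1]] with P⁻¹ = [[1, 1], [3, 4]], and M = P·diag(2, 3)·P⁻¹.
Then M⁹ = P·diag(512, 19683)·P⁻¹ = [[2048, -19683], [-1536, 19683]] · [[1, 1], [3, 4]] = [[-57001, -76684], [57513, 77196]].

[[-57001, -76684], [57513, 77196]]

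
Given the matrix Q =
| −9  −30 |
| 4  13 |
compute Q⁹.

[[−98409, −295230], [39364, 118093]]

tr Q = 4 and det Q = 3, so the characteristic polynomial is λ² − (4)λ + (3) with roots 3 and 1.
Eigenvectors give P = [[5, 3], [−2, −1]] with P⁻¹ = [[−1, −3], [2, 5]], and Q = P·diag(3, 1)·P⁻¹.
Then Q⁹ = P·diag(19683, 1)·P⁻¹ = [[98415, 3], [−39366, −1]] · [[−1, −3], [2, 5]] = [[−98409, −295230], [39364, 118093]].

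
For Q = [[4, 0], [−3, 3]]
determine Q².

[[16, 0], [−21, 9]]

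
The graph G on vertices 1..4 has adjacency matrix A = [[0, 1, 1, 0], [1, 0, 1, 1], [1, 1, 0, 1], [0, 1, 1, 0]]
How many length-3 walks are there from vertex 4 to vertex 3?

5

The number of length-3 walks from vertex 4 to vertex 3 is entry (4,3) of A³, where A is the adjacency matrix.
A² = [[2, 1, 1, 2], [1, 3, 2, 1], [1, 2, 3, 1], [2, 1, 1, 2]]
A³ = [[2, 5, 5, 2], [5, 4, 5, 5], [5, 5, 4, 5], [2, 5, 5, 2]]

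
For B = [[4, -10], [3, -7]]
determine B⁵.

[[154, -310], [93, -187]]

tr B = -3 and det B = 2, so the characteristic polynomial is λ² − (-3)λ + (2) with roots -1 and -2.
Eigenvectors give P = [[2, -5], [1, -3]] with P⁻¹ = [[3, -5], [1, -2]], and B = P·diag(-1, -2)·P⁻¹.
Then B⁵ = P·diag(-1, -32)·P⁻¹ = [[-2, 160], [-1, 96]] · [[3, -5], [1, -2]] = [[154, -310], [93, -187]].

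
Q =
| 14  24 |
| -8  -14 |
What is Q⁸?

tr Q = 0 and det Q = -4, so the characteristic polynomial is λ² − (0)λ + (-4) with roots 2 and -2.
Eigenvectors give P = [[-2, -3], [1, 2]] with P⁻¹ = [[-2, -3], [1, 2]], and Q = P·diag(2, -2)·P⁻¹.
Then Q⁸ = P·diag(256, 256)·P⁻¹ = [[-512, -768], [256, 512]] · [[-2, -3], [1, 2]] = [[256, 0], [0, 256]].

[[256, 0], [0, 256]]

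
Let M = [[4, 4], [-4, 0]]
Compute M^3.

M^2 = [[0, 16], [-16, -16]]
M^3 = [[-64, 0], [0, -64]]

[[-64, 0], [0, -64]]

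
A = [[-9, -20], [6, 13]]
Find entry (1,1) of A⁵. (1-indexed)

tr A = 4 and det A = 3, so the characteristic polynomial is λ² − (4)λ + (3) with roots 1 and 3.
Eigenvectors give P = [[-2, -5], [1, 3]] with P⁻¹ = [[-3, -5], [1, 2]], and A = P·diag(1, 3)·P⁻¹.
Then A⁵ = P·diag(1, 243)·P⁻¹ = [[-2, -1215], [1, 729]] · [[-3, -5], [1, 2]] = [[-1209, -2420], [726, 1453]].

-1209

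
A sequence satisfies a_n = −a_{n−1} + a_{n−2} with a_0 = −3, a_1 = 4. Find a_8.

−123

With companion matrix Q = [[−1, 1], [1, 0]], [a_n, a_{n−1}]ᵀ = Q·[a_{n−1}, a_{n−2}]ᵀ, so [a_8, a_7]ᵀ = Q^7·[a_1, a_0]ᵀ.
Q^7 = [[−21, 13], [13, −8]], giving [a_8, a_7]ᵀ = [[−123], [76]].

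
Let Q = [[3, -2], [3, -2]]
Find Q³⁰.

Q² = Q (a projection; rank 1, trace 1), so Q³⁰ = Q.

[[3, -2], [3, -2]]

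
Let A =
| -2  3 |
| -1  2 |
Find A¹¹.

A² = I (check: tr A = 0 and det A = -1), so A¹¹ = A since 11 is odd.

[[-2, 3], [-1, 2]]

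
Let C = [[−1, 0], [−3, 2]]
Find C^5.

[[−1, 0], [−33, 32]]

tr C = 1 and det C = −2, so the characteristic polynomial is λ² − (1)λ + (−2) with roots 2 and −1.
Eigenvectors give P = [[0, 1], [−1, 1]] with P⁻¹ = [[1, −1], [1, 0]], and C = P·diag(2, −1)·P⁻¹.
Then C^5 = P·diag(32, −1)·P⁻¹ = [[0, −1], [−32, −1]] · [[1, −1], [1, 0]] = [[−1, 0], [−33, 32]].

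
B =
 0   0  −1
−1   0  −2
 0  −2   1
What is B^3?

B^2 = [[0, 2, −1], [0, 4, −1], [2, −2, 5]]
B^3 = [[−2, 2, −5], [−4, 2, −9], [2, −10, 7]]

[[−2, 2, −5], [−4, 2, −9], [2, −10, 7]]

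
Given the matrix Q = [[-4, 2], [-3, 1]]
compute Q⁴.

[[46, -30], [45, -29]]

tr Q = -3 and det Q = 2, so the characteristic polynomial is λ² − (-3)λ + (2) with roots -1 and -2.
Eigenvectors give P = [[-2, -1], [-3, -1]] with P⁻¹ = [[1, -1], [-3, 2]], and Q = P·diag(-1, -2)·P⁻¹.
Then Q⁴ = P·diag(1, 16)·P⁻¹ = [[-2, -16], [-3, -16]] · [[1, -1], [-3, 2]] = [[46, -30], [45, -29]].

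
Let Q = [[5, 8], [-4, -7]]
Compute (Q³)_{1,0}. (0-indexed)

-28

tr Q = -2 and det Q = -3, so the characteristic polynomial is λ² − (-2)λ + (-3) with roots 1 and -3.
Eigenvectors give P = [[-2, -1], [1, 1]] with P⁻¹ = [[-1, -1], [1, 2]], and Q = P·diag(1, -3)·P⁻¹.
Then Q³ = P·diag(1, -27)·P⁻¹ = [[-2, 27], [1, -27]] · [[-1, -1], [1, 2]] = [[29, 56], [-28, -55]].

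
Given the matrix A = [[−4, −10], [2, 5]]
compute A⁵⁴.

A² = A (a projection; rank 1, trace 1), so A⁵⁴ = A.

[[−4, −10], [2, 5]]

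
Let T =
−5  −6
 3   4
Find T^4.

[[31, 30], [−15, −14]]

tr T = −1 and det T = −2, so the characteristic polynomial is λ² − (−1)λ + (−2) with roots 1 and −2.
Eigenvectors give P = [[1, −2], [−1, 1]] with P⁻¹ = [[−1, −2], [−1, −1]], and T = P·diag(1, −2)·P⁻¹.
Then T^4 = P·diag(1, 16)·P⁻¹ = [[1, −32], [−1, 16]] · [[−1, −2], [−1, −1]] = [[31, 30], [−15, −14]].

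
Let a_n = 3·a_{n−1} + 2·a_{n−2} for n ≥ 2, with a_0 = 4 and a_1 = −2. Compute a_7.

434

With companion matrix T = [[3, 2], [1, 0]], [a_n, a_{n−1}]ᵀ = T·[a_{n−1}, a_{n−2}]ᵀ, so [a_7, a_6]ᵀ = T^6·[a_1, a_0]ᵀ.
T^6 = [[1763, 990], [495, 278]], giving [a_7, a_6]ᵀ = [[434], [122]].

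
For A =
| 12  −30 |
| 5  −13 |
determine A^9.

tr A = −1 and det A = −6, so the characteristic polynomial is λ² − (−1)λ + (−6) with roots 2 and −3.
Eigenvectors give P = [[3, −2], [1, −1]] with P⁻¹ = [[1, −2], [1, −3]], and A = P·diag(2, −3)·P⁻¹.
Then A^9 = P·diag(512, −19683)·P⁻¹ = [[1536, 39366], [512, 19683]] · [[1, −2], [1, −3]] = [[40902, −121170], [20195, −60073]].

[[40902, −121170], [20195, −60073]]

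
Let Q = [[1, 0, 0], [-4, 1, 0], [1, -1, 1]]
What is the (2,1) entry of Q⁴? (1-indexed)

Q = I + N where N = [[0, 0, 0], [-4, 0, 0], [1, -1, 0]] is strictly lower-triangular, so N³ = 0.
(I + N)⁴ = I + 4·N + 6·N² = [[1, 0, 0], [-16, 1, 0], [28, -4, 1]].

-16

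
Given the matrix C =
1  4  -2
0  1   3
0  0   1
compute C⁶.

[[1, 24, 168], [0, 1, 18], [0, 0, 1]]

C = I + N where N = [[0, 4, -2], [0, 0, 3], [0, 0, 0]] is strictly upper-triangular, so N³ = 0.
(I + N)⁶ = I + 6·N + 15·N² = [[1, 24, 168], [0, 1, 18], [0, 0, 1]].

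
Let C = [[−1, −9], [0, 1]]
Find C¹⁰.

[[1, 0], [0, 1]]

C² = I (check: tr C = 0 and det C = −1), so C¹⁰ = I since 10 is even.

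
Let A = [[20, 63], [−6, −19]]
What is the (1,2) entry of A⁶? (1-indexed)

tr A = 1 and det A = −2, so the characteristic polynomial is λ² − (1)λ + (−2) with roots −1 and 2.
Eigenvectors give P = [[−3, 7], [1, −2]] with P⁻¹ = [[2, 7], [1, 3]], and A = P·diag(−1, 2)·P⁻¹.
Then A⁶ = P·diag(1, 64)·P⁻¹ = [[−3, 448], [1, −128]] · [[2, 7], [1, 3]] = [[442, 1323], [−126, −377]].

1323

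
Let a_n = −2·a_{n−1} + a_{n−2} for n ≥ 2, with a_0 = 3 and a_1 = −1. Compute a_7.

With companion matrix C = [[−2, 1], [1, 0]], [a_n, a_{n−1}]ᵀ = C·[a_{n−1}, a_{n−2}]ᵀ, so [a_7, a_6]ᵀ = C⁶·[a_1, a_0]ᵀ.
C⁶ = [[169, −70], [−70, 29]], giving [a_7, a_6]ᵀ = [[−379], [157]].

−379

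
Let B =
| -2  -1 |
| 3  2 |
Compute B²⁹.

[[-2, -1], [3, 2]]

B² = I (check: tr B = 0 and det B = -1), so B²⁹ = B since 29 is odd.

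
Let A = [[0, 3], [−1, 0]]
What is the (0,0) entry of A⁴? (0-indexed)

9

A² = [[−3, 0], [0, −3]]
A³ = [[0, −9], [3, 0]]
A⁴ = [[9, 0], [0, 9]]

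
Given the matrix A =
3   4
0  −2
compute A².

[[9, 4], [0, 4]]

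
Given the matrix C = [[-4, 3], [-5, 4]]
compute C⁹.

[[-4, 3], [-5, 4]]

C² = I (check: tr C = 0 and det C = -1), so C⁹ = C since 9 is odd.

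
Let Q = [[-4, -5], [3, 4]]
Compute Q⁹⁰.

[[1, 0], [0, 1]]

Q² = I (check: tr Q = 0 and det Q = -1), so Q⁹⁰ = I since 90 is even.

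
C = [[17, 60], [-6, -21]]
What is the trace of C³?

-28

tr C = -4 and det C = 3, so the characteristic polynomial is λ² − (-4)λ + (3) with roots -3 and -1.
Eigenvectors give P = [[-3, 10], [1, -3]] with P⁻¹ = [[3, 10], [1, 3]], and C = P·diag(-3, -1)·P⁻¹.
Then C³ = P·diag(-27, -1)·P⁻¹ = [[81, -10], [-27, 3]] · [[3, 10], [1, 3]] = [[233, 780], [-78, -261]].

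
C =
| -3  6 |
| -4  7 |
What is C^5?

tr C = 4 and det C = 3, so the characteristic polynomial is λ² − (4)λ + (3) with roots 3 and 1.
Eigenvectors give P = [[-1, -3], [-1, -2]] with P⁻¹ = [[2, -3], [-1, 1]], and C = P·diag(3, 1)·P⁻¹.
Then C^5 = P·diag(243, 1)·P⁻¹ = [[-243, -3], [-243, -2]] · [[2, -3], [-1, 1]] = [[-483, 726], [-484, 727]].

[[-483, 726], [-484, 727]]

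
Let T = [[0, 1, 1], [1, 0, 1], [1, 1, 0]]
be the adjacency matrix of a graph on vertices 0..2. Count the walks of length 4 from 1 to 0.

5

The number of length-4 walks from vertex 1 to vertex 0 is entry (1,0) of T^4, where T is the adjacency matrix.
T^2 = [[2, 1, 1], [1, 2, 1], [1, 1, 2]]
T^3 = [[2, 3, 3], [3, 2, 3], [3, 3, 2]]
T^4 = [[6, 5, 5], [5, 6, 5], [5, 5, 6]]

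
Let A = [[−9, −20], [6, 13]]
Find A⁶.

[[−3639, −7280], [2184, 4369]]

tr A = 4 and det A = 3, so the characteristic polynomial is λ² − (4)λ + (3) with roots 3 and 1.
Eigenvectors give P = [[−5, −2], [3, 1]] with P⁻¹ = [[1, 2], [−3, −5]], and A = P·diag(3, 1)·P⁻¹.
Then A⁶ = P·diag(729, 1)·P⁻¹ = [[−3645, −2], [2187, 1]] · [[1, 2], [−3, −5]] = [[−3639, −7280], [2184, 4369]].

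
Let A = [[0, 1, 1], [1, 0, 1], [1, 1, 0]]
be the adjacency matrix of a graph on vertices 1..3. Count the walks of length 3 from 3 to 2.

3

The number of length-3 walks from vertex 3 to vertex 2 is entry (3,2) of A³, where A is the adjacency matrix.
A² = [[2, 1, 1], [1, 2, 1], [1, 1, 2]]
A³ = [[2, 3, 3], [3, 2, 3], [3, 3, 2]]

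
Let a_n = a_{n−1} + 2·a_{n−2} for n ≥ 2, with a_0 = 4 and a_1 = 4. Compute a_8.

With companion matrix Q = [[1, 2], [1, 0]], [a_n, a_{n−1}]ᵀ = Q·[a_{n−1}, a_{n−2}]ᵀ, so [a_8, a_7]ᵀ = Q^7·[a_1, a_0]ᵀ.
Q^7 = [[85, 86], [43, 42]], giving [a_8, a_7]ᵀ = [[684], [340]].

684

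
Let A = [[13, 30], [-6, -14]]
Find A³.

tr A = -1 and det A = -2, so the characteristic polynomial is λ² − (-1)λ + (-2) with roots 1 and -2.
Eigenvectors give P = [[5, -2], [-2, 1]] with P⁻¹ = [[1, 2], [2, 5]], and A = P·diag(1, -2)·P⁻¹.
Then A³ = P·diag(1, -8)·P⁻¹ = [[5, 16], [-2, -8]] · [[1, 2], [2, 5]] = [[37, 90], [-18, -44]].

[[37, 90], [-18, -44]]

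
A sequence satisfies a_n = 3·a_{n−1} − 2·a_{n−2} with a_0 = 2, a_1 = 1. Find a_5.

With companion matrix C = [[3, −2], [1, 0]], [a_n, a_{n−1}]ᵀ = C·[a_{n−1}, a_{n−2}]ᵀ, so [a_5, a_4]ᵀ = C⁴·[a_1, a_0]ᵀ.
C⁴ = [[31, −30], [15, −14]], giving [a_5, a_4]ᵀ = [[−29], [−13]].

−29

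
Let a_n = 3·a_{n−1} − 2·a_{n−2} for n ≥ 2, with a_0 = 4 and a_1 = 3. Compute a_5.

With companion matrix B = [[3, −2], [1, 0]], [a_n, a_{n−1}]ᵀ = B·[a_{n−1}, a_{n−2}]ᵀ, so [a_5, a_4]ᵀ = B⁴·[a_1, a_0]ᵀ.
B⁴ = [[31, −30], [15, −14]], giving [a_5, a_4]ᵀ = [[−27], [−11]].

−27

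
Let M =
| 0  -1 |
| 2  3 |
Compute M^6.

tr M = 3 and det M = 2, so the characteristic polynomial is λ² − (3)λ + (2) with roots 1 and 2.
Eigenvectors give P = [[1, -1], [-1, 2]] with P⁻¹ = [[2, 1], [1, 1]], and M = P·diag(1, 2)·P⁻¹.
Then M^6 = P·diag(1, 64)·P⁻¹ = [[1, -64], [-1, 128]] · [[2, 1], [1, 1]] = [[-62, -63], [126, 127]].

[[-62, -63], [126, 127]]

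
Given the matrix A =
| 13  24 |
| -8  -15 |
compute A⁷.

tr A = -2 and det A = -3, so the characteristic polynomial is λ² − (-2)λ + (-3) with roots 1 and -3.
Eigenvectors give P = [[-2, 3], [1, -2]] with P⁻¹ = [[-2, -3], [-1, -2]], and A = P·diag(1, -3)·P⁻¹.
Then A⁷ = P·diag(1, -2187)·P⁻¹ = [[-2, -6561], [1, 4374]] · [[-2, -3], [-1, -2]] = [[6565, 13128], [-4376, -8751]].

[[6565, 13128], [-4376, -8751]]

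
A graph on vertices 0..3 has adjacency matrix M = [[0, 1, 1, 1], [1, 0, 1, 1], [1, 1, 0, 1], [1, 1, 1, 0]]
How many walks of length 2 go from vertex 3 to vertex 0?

The number of length-2 walks from vertex 3 to vertex 0 is entry (3,0) of M^2, where M is the adjacency matrix.
M^2 = [[3, 2, 2, 2], [2, 3, 2, 2], [2, 2, 3, 2], [2, 2, 2, 3]]

2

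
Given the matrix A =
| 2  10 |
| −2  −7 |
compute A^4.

tr A = −5 and det A = 6, so the characteristic polynomial is λ² − (−5)λ + (6) with roots −3 and −2.
Eigenvectors give P = [[−2, 5], [1, −2]] with P⁻¹ = [[2, 5], [1, 2]], and A = P·diag(−3, −2)·P⁻¹.
Then A^4 = P·diag(81, 16)·P⁻¹ = [[−162, 80], [81, −32]] · [[2, 5], [1, 2]] = [[−244, −650], [130, 341]].

[[−244, −650], [130, 341]]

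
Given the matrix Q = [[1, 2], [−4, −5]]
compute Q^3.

[[25, 26], [−52, −53]]

tr Q = −4 and det Q = 3, so the characteristic polynomial is λ² − (−4)λ + (3) with roots −3 and −1.
Eigenvectors give P = [[1, 1], [−2, −1]] with P⁻¹ = [[−1, −1], [2, 1]], and Q = P·diag(−3, −1)·P⁻¹.
Then Q^3 = P·diag(−27, −1)·P⁻¹ = [[−27, −1], [54, 1]] · [[−1, −1], [2, 1]] = [[25, 26], [−52, −53]].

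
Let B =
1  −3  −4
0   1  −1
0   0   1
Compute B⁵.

B = I + N where N = [[0, −3, −4], [0, 0, −1], [0, 0, 0]] is strictly upper-triangular, so N³ = 0.
(I + N)⁵ = I + 5·N + 10·N² = [[1, −15, 10], [0, 1, −5], [0, 0, 1]].

[[1, −15, 10], [0, 1, −5], [0, 0, 1]]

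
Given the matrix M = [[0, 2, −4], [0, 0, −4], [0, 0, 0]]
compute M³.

[[0, 0, 0], [0, 0, 0], [0, 0, 0]]

M is strictly triangular, hence nilpotent: M³ = 0, so M³ = 0.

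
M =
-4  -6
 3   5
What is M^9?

[[-514, -1026], [513, 1025]]

tr M = 1 and det M = -2, so the characteristic polynomial is λ² − (1)λ + (-2) with roots -1 and 2.
Eigenvectors give P = [[-2, -1], [1, 1]] with P⁻¹ = [[-1, -1], [1, 2]], and M = P·diag(-1, 2)·P⁻¹.
Then M^9 = P·diag(-1, 512)·P⁻¹ = [[2, -512], [-1, 512]] · [[-1, -1], [1, 2]] = [[-514, -1026], [513, 1025]].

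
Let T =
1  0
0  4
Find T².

[[1, 0], [0, 16]]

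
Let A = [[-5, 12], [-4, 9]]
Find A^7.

[[-6557, 13116], [-4372, 8745]]

tr A = 4 and det A = 3, so the characteristic polynomial is λ² − (4)λ + (3) with roots 3 and 1.
Eigenvectors give P = [[-3, -2], [-2, -1]] with P⁻¹ = [[1, -2], [-2, 3]], and A = P·diag(3, 1)·P⁻¹.
Then A^7 = P·diag(2187, 1)·P⁻¹ = [[-6561, -2], [-4374, -1]] · [[1, -2], [-2, 3]] = [[-6557, 13116], [-4372, 8745]].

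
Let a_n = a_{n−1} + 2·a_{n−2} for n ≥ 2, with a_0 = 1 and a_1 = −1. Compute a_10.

With companion matrix Q = [[1, 2], [1, 0]], [a_n, a_{n−1}]ᵀ = Q·[a_{n−1}, a_{n−2}]ᵀ, so [a_10, a_9]ᵀ = Q⁹·[a_1, a_0]ᵀ.
Q⁹ = [[341, 342], [171, 170]], giving [a_10, a_9]ᵀ = [[1], [−1]].

1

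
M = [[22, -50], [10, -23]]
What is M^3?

tr M = -1 and det M = -6, so the characteristic polynomial is λ² − (-1)λ + (-6) with roots 2 and -3.
Eigenvectors give P = [[-5, -2], [-2, -1]] with P⁻¹ = [[-1, 2], [2, -5]], and M = P·diag(2, -3)·P⁻¹.
Then M^3 = P·diag(8, -27)·P⁻¹ = [[-40, 54], [-16, 27]] · [[-1, 2], [2, -5]] = [[148, -350], [70, -167]].

[[148, -350], [70, -167]]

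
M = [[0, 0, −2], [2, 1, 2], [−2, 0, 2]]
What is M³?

M² = [[4, 0, −4], [−2, 1, 2], [−4, 0, 8]]
M³ = [[8, 0, −16], [−2, 1, 10], [−16, 0, 24]]

[[8, 0, −16], [−2, 1, 10], [−16, 0, 24]]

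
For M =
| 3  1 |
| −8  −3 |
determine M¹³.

M² = I (check: tr M = 0 and det M = −1), so M¹³ = M since 13 is odd.

[[3, 1], [−8, −3]]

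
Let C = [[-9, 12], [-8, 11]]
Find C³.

[[-57, 84], [-56, 83]]

tr C = 2 and det C = -3, so the characteristic polynomial is λ² − (2)λ + (-3) with roots 3 and -1.
Eigenvectors give P = [[1, -3], [1, -2]] with P⁻¹ = [[-2, 3], [-1, 1]], and C = P·diag(3, -1)·P⁻¹.
Then C³ = P·diag(27, -1)·P⁻¹ = [[27, 3], [27, 2]] · [[-2, 3], [-1, 1]] = [[-57, 84], [-56, 83]].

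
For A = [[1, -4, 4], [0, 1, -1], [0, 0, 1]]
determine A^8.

[[1, -32, 144], [0, 1, -8], [0, 0, 1]]

A = I + N where N = [[0, -4, 4], [0, 0, -1], [0, 0, 0]] is strictly upper-triangular, so N^3 = 0.
(I + N)^8 = I + 8·N + 28·N^2 = [[1, -32, 144], [0, 1, -8], [0, 0, 1]].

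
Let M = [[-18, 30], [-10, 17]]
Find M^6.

tr M = -1 and det M = -6, so the characteristic polynomial is λ² − (-1)λ + (-6) with roots -3 and 2.
Eigenvectors give P = [[2, 3], [1, 2]] with P⁻¹ = [[2, -3], [-1, 2]], and M = P·diag(-3, 2)·P⁻¹.
Then M^6 = P·diag(729, 64)·P⁻¹ = [[1458, 192], [729, 128]] · [[2, -3], [-1, 2]] = [[2724, -3990], [1330, -1931]].

[[2724, -3990], [1330, -1931]]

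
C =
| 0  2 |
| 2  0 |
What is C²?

[[4, 0], [0, 4]]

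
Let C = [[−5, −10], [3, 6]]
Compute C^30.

[[−5, −10], [3, 6]]

C² = C (a projection; rank 1, trace 1), so C^30 = C.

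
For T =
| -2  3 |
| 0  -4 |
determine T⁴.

[[16, -360], [0, 256]]

T² = [[4, -18], [0, 16]]
T³ = [[-8, 84], [0, -64]]
T⁴ = [[16, -360], [0, 256]]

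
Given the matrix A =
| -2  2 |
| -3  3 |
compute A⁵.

[[-2, 2], [-3, 3]]

A² = A (a projection; rank 1, trace 1), so A⁵ = A.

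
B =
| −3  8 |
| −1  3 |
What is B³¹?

B² = I (check: tr B = 0 and det B = −1), so B³¹ = B since 31 is odd.

[[−3, 8], [−1, 3]]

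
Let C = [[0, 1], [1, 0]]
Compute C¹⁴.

[[1, 0], [0, 1]]

C² = I (check: tr C = 0 and det C = −1), so C¹⁴ = I since 14 is even.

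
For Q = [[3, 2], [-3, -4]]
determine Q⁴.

[[3, -26], [39, 94]]

Q² = [[3, -2], [3, 10]]
Q³ = [[15, 14], [-21, -34]]
Q⁴ = [[3, -26], [39, 94]]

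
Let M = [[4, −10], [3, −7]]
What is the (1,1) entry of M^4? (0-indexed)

tr M = −3 and det M = 2, so the characteristic polynomial is λ² − (−3)λ + (2) with roots −2 and −1.
Eigenvectors give P = [[−5, 2], [−3, 1]] with P⁻¹ = [[1, −2], [3, −5]], and M = P·diag(−2, −1)·P⁻¹.
Then M^4 = P·diag(16, 1)·P⁻¹ = [[−80, 2], [−48, 1]] · [[1, −2], [3, −5]] = [[−74, 150], [−45, 91]].

91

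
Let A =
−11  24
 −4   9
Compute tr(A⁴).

82

tr A = −2 and det A = −3, so the characteristic polynomial is λ² − (−2)λ + (−3) with roots −3 and 1.
Eigenvectors give P = [[3, 2], [1, 1]] with P⁻¹ = [[1, −2], [−1, 3]], and A = P·diag(−3, 1)·P⁻¹.
Then A⁴ = P·diag(81, 1)·P⁻¹ = [[243, 2], [81, 1]] · [[1, −2], [−1, 3]] = [[241, −480], [80, −159]].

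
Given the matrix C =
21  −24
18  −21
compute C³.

[[189, −216], [162, −189]]

tr C = 0 and det C = −9, so the characteristic polynomial is λ² − (0)λ + (−9) with roots −3 and 3.
Eigenvectors give P = [[−1, 4], [−1, 3]] with P⁻¹ = [[3, −4], [1, −1]], and C = P·diag(−3, 3)·P⁻¹.
Then C³ = P·diag(−27, 27)·P⁻¹ = [[27, 108], [27, 81]] · [[3, −4], [1, −1]] = [[189, −216], [162, −189]].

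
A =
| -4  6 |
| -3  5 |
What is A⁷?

tr A = 1 and det A = -2, so the characteristic polynomial is λ² − (1)λ + (-2) with roots 2 and -1.
Eigenvectors give P = [[1, 2], [1, 1]] with P⁻¹ = [[-1, 2], [1, -1]], and A = P·diag(2, -1)·P⁻¹.
Then A⁷ = P·diag(128, -1)·P⁻¹ = [[128, -2], [128, -1]] · [[-1, 2], [1, -1]] = [[-130, 258], [-129, 257]].

[[-130, 258], [-129, 257]]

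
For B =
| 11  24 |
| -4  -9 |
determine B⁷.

tr B = 2 and det B = -3, so the characteristic polynomial is λ² − (2)λ + (-3) with roots -1 and 3.
Eigenvectors give P = [[-2, 3], [1, -1]] with P⁻¹ = [[1, 3], [1, 2]], and B = P·diag(-1, 3)·P⁻¹.
Then B⁷ = P·diag(-1, 2187)·P⁻¹ = [[2, 6561], [-1, -2187]] · [[1, 3], [1, 2]] = [[6563, 13128], [-2188, -4377]].

[[6563, 13128], [-2188, -4377]]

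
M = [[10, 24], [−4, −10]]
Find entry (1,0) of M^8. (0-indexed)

tr M = 0 and det M = −4, so the characteristic polynomial is λ² − (0)λ + (−4) with roots 2 and −2.
Eigenvectors give P = [[3, 2], [−1, −1]] with P⁻¹ = [[1, 2], [−1, −3]], and M = P·diag(2, −2)·P⁻¹.
Then M^8 = P·diag(256, 256)·P⁻¹ = [[768, 512], [−256, −256]] · [[1, 2], [−1, −3]] = [[256, 0], [0, 256]].

0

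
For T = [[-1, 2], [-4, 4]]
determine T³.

[[-17, 10], [-20, 8]]

T² = [[-7, 6], [-12, 8]]
T³ = [[-17, 10], [-20, 8]]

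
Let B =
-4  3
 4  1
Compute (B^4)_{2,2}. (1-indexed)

B^2 = [[28, -9], [-12, 13]]
B^3 = [[-148, 75], [100, -23]]
B^4 = [[892, -369], [-492, 277]]

277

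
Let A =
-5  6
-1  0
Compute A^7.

[[-6305, 12354], [-2059, 3990]]

tr A = -5 and det A = 6, so the characteristic polynomial is λ² − (-5)λ + (6) with roots -3 and -2.
Eigenvectors give P = [[3, 2], [1, 1]] with P⁻¹ = [[1, -2], [-1, 3]], and A = P·diag(-3, -2)·P⁻¹.
Then A^7 = P·diag(-2187, -128)·P⁻¹ = [[-6561, -256], [-2187, -128]] · [[1, -2], [-1, 3]] = [[-6305, 12354], [-2059, 3990]].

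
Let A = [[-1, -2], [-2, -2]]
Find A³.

A² = [[5, 6], [6, 8]]
A³ = [[-17, -22], [-22, -28]]

[[-17, -22], [-22, -28]]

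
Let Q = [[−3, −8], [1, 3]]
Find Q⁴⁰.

[[1, 0], [0, 1]]

Q² = I (check: tr Q = 0 and det Q = −1), so Q⁴⁰ = I since 40 is even.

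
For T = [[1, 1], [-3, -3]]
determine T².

[[-2, -2], [6, 6]]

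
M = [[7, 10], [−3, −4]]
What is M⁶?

tr M = 3 and det M = 2, so the characteristic polynomial is λ² − (3)λ + (2) with roots 1 and 2.
Eigenvectors give P = [[−5, −2], [3, 1]] with P⁻¹ = [[1, 2], [−3, −5]], and M = P·diag(1, 2)·P⁻¹.
Then M⁶ = P·diag(1, 64)·P⁻¹ = [[−5, −128], [3, 64]] · [[1, 2], [−3, −5]] = [[379, 630], [−189, −314]].

[[379, 630], [−189, −314]]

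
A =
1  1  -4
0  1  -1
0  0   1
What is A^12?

[[1, 12, -114], [0, 1, -12], [0, 0, 1]]

A = I + N where N = [[0, 1, -4], [0, 0, -1], [0, 0, 0]] is strictly upper-triangular, so N^3 = 0.
(I + N)^12 = I + 12·N + 66·N^2 = [[1, 12, -114], [0, 1, -12], [0, 0, 1]].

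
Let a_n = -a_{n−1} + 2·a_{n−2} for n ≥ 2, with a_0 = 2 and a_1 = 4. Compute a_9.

With companion matrix T = [[-1, 2], [1, 0]], [a_n, a_{n−1}]ᵀ = T·[a_{n−1}, a_{n−2}]ᵀ, so [a_9, a_8]ᵀ = T⁸·[a_1, a_0]ᵀ.
T⁸ = [[171, -170], [-85, 86]], giving [a_9, a_8]ᵀ = [[344], [-168]].

344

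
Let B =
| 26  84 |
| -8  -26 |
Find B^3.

[[104, 336], [-32, -104]]

tr B = 0 and det B = -4, so the characteristic polynomial is λ² − (0)λ + (-4) with roots -2 and 2.
Eigenvectors give P = [[3, -7], [-1, 2]] with P⁻¹ = [[-2, -7], [-1, -3]], and B = P·diag(-2, 2)·P⁻¹.
Then B^3 = P·diag(-8, 8)·P⁻¹ = [[-24, -56], [8, 16]] · [[-2, -7], [-1, -3]] = [[104, 336], [-32, -104]].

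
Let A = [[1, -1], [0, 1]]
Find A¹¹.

A = I + N where N = [[0, -1], [0, 0]] is strictly upper-triangular, so N² = 0.
(I + N)¹¹ = I + 11·N = [[1, -11], [0, 1]].

[[1, -11], [0, 1]]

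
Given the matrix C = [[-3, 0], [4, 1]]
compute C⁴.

[[81, 0], [-80, 1]]

tr C = -2 and det C = -3, so the characteristic polynomial is λ² − (-2)λ + (-3) with roots 1 and -3.
Eigenvectors give P = [[0, -1], [1, 1]] with P⁻¹ = [[1, 1], [-1, 0]], and C = P·diag(1, -3)·P⁻¹.
Then C⁴ = P·diag(1, 81)·P⁻¹ = [[0, -81], [1, 81]] · [[1, 1], [-1, 0]] = [[81, 0], [-80, 1]].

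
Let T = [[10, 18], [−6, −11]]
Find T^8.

tr T = −1 and det T = −2, so the characteristic polynomial is λ² − (−1)λ + (−2) with roots −2 and 1.
Eigenvectors give P = [[−3, −2], [2, 1]] with P⁻¹ = [[1, 2], [−2, −3]], and T = P·diag(−2, 1)·P⁻¹.
Then T^8 = P·diag(256, 1)·P⁻¹ = [[−768, −2], [512, 1]] · [[1, 2], [−2, −3]] = [[−764, −1530], [510, 1021]].

[[−764, −1530], [510, 1021]]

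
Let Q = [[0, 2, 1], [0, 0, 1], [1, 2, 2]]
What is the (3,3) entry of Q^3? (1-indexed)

Q^2 = [[1, 2, 4], [1, 2, 2], [2, 6, 7]]
Q^3 = [[4, 10, 11], [2, 6, 7], [7, 18, 22]]

22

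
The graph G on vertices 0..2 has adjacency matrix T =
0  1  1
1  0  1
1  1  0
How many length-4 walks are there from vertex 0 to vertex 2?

5

The number of length-4 walks from vertex 0 to vertex 2 is entry (0,2) of T⁴, where T is the adjacency matrix.
T² = [[2, 1, 1], [1, 2, 1], [1, 1, 2]]
T³ = [[2, 3, 3], [3, 2, 3], [3, 3, 2]]
T⁴ = [[6, 5, 5], [5, 6, 5], [5, 5, 6]]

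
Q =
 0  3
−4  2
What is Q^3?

Q^2 = [[−12, 6], [−8, −8]]
Q^3 = [[−24, −24], [32, −40]]

[[−24, −24], [32, −40]]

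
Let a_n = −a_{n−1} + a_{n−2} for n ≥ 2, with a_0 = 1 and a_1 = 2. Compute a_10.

With companion matrix B = [[−1, 1], [1, 0]], [a_n, a_{n−1}]ᵀ = B·[a_{n−1}, a_{n−2}]ᵀ, so [a_10, a_9]ᵀ = B⁹·[a_1, a_0]ᵀ.
B⁹ = [[−55, 34], [34, −21]], giving [a_10, a_9]ᵀ = [[−76], [47]].

−76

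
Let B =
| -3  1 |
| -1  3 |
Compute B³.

[[-24, 8], [-8, 24]]

B² = [[8, 0], [0, 8]]
B³ = [[-24, 8], [-8, 24]]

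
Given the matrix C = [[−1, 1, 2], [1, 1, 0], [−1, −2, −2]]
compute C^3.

[[2, 8, 12], [0, −2, −4], [−2, −2, −2]]

C^2 = [[0, −4, −6], [0, 2, 2], [1, 1, 2]]
C^3 = [[2, 8, 12], [0, −2, −4], [−2, −2, −2]]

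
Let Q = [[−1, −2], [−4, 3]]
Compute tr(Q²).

26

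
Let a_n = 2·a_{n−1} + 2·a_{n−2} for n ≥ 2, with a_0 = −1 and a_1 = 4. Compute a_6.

392

With companion matrix B = [[2, 2], [1, 0]], [a_n, a_{n−1}]ᵀ = B·[a_{n−1}, a_{n−2}]ᵀ, so [a_6, a_5]ᵀ = B^5·[a_1, a_0]ᵀ.
B^5 = [[120, 88], [44, 32]], giving [a_6, a_5]ᵀ = [[392], [144]].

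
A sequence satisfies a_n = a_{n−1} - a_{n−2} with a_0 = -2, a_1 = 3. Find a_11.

-5

With companion matrix C = [[1, -1], [1, 0]], [a_n, a_{n−1}]ᵀ = C·[a_{n−1}, a_{n−2}]ᵀ, so [a_11, a_10]ᵀ = C¹⁰·[a_1, a_0]ᵀ.
C¹⁰ = [[-1, 1], [-1, 0]], giving [a_11, a_10]ᵀ = [[-5], [-3]].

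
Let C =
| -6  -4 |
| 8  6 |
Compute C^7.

tr C = 0 and det C = -4, so the characteristic polynomial is λ² − (0)λ + (-4) with roots 2 and -2.
Eigenvectors give P = [[-1, -1], [2, 1]] with P⁻¹ = [[1, 1], [-2, -1]], and C = P·diag(2, -2)·P⁻¹.
Then C^7 = P·diag(128, -128)·P⁻¹ = [[-128, 128], [256, -128]] · [[1, 1], [-2, -1]] = [[-384, -256], [512, 384]].

[[-384, -256], [512, 384]]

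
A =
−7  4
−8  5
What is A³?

[[−55, 28], [−56, 29]]

tr A = −2 and det A = −3, so the characteristic polynomial is λ² − (−2)λ + (−3) with roots −3 and 1.
Eigenvectors give P = [[1, −1], [1, −2]] with P⁻¹ = [[2, −1], [1, −1]], and A = P·diag(−3, 1)·P⁻¹.
Then A³ = P·diag(−27, 1)·P⁻¹ = [[−27, −1], [−27, −2]] · [[2, −1], [1, −1]] = [[−55, 28], [−56, 29]].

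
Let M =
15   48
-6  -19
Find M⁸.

[[-52479, -157440], [19680, 59041]]

tr M = -4 and det M = 3, so the characteristic polynomial is λ² − (-4)λ + (3) with roots -1 and -3.
Eigenvectors give P = [[-3, -8], [1, 3]] with P⁻¹ = [[-3, -8], [1, 3]], and M = P·diag(-1, -3)·P⁻¹.
Then M⁸ = P·diag(1, 6561)·P⁻¹ = [[-3, -52488], [1, 19683]] · [[-3, -8], [1, 3]] = [[-52479, -157440], [19680, 59041]].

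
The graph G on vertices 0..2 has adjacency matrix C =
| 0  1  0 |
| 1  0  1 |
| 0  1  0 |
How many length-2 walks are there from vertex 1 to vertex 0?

The number of length-2 walks from vertex 1 to vertex 0 is entry (1,0) of C², where C is the adjacency matrix.
C² = [[1, 0, 1], [0, 2, 0], [1, 0, 1]]

0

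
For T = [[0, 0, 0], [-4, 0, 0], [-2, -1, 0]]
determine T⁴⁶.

T is strictly triangular, hence nilpotent: T³ = 0, so T⁴⁶ = 0.

[[0, 0, 0], [0, 0, 0], [0, 0, 0]]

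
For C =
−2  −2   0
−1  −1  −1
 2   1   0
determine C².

[[6, 6, 2], [1, 2, 1], [−5, −5, −1]]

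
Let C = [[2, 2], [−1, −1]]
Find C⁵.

[[2, 2], [−1, −1]]

C² = C (a projection; rank 1, trace 1), so C⁵ = C.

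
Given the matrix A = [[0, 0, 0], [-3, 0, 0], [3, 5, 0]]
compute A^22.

[[0, 0, 0], [0, 0, 0], [0, 0, 0]]

A is strictly triangular, hence nilpotent: A^3 = 0, so A^22 = 0.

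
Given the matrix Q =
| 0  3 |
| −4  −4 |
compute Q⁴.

[[−48, 96], [−128, −176]]

Q² = [[−12, −12], [16, 4]]
Q³ = [[48, 12], [−16, 32]]
Q⁴ = [[−48, 96], [−128, −176]]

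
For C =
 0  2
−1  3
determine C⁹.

[[−510, 1022], [−511, 1023]]

tr C = 3 and det C = 2, so the characteristic polynomial is λ² − (3)λ + (2) with roots 1 and 2.
Eigenvectors give P = [[2, 1], [1, 1]] with P⁻¹ = [[1, −1], [−1, 2]], and C = P·diag(1, 2)·P⁻¹.
Then C⁹ = P·diag(1, 512)·P⁻¹ = [[2, 512], [1, 512]] · [[1, −1], [−1, 2]] = [[−510, 1022], [−511, 1023]].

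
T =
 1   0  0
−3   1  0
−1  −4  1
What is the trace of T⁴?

3

T = I + N where N = [[0, 0, 0], [−3, 0, 0], [−1, −4, 0]] is strictly lower-triangular, so N³ = 0.
(I + N)⁴ = I + 4·N + 6·N² = [[1, 0, 0], [−12, 1, 0], [68, −16, 1]].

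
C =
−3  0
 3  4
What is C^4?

C^2 = [[9, 0], [3, 16]]
C^3 = [[−27, 0], [39, 64]]
C^4 = [[81, 0], [75, 256]]

[[81, 0], [75, 256]]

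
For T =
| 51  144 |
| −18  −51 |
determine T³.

tr T = 0 and det T = −9, so the characteristic polynomial is λ² − (0)λ + (−9) with roots −3 and 3.
Eigenvectors give P = [[−8, −3], [3, 1]] with P⁻¹ = [[1, 3], [−3, −8]], and T = P·diag(−3, 3)·P⁻¹.
Then T³ = P·diag(−27, 27)·P⁻¹ = [[216, −81], [−81, 27]] · [[1, 3], [−3, −8]] = [[459, 1296], [−162, −459]].

[[459, 1296], [−162, −459]]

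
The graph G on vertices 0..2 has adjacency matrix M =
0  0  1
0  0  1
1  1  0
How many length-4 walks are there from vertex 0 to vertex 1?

2

The number of length-4 walks from vertex 0 to vertex 1 is entry (0,1) of M⁴, where M is the adjacency matrix.
M² = [[1, 1, 0], [1, 1, 0], [0, 0, 2]]
M³ = [[0, 0, 2], [0, 0, 2], [2, 2, 0]]
M⁴ = [[2, 2, 0], [2, 2, 0], [0, 0, 4]]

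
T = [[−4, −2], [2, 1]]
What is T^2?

[[12, 6], [−6, −3]]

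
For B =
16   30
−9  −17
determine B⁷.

[[646, 1290], [−387, −773]]

tr B = −1 and det B = −2, so the characteristic polynomial is λ² − (−1)λ + (−2) with roots −2 and 1.
Eigenvectors give P = [[5, 2], [−3, −1]] with P⁻¹ = [[−1, −2], [3, 5]], and B = P·diag(−2, 1)·P⁻¹.
Then B⁷ = P·diag(−128, 1)·P⁻¹ = [[−640, 2], [384, −1]] · [[−1, −2], [3, 5]] = [[646, 1290], [−387, −773]].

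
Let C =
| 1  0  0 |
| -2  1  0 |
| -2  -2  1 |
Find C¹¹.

C = I + N where N = [[0, 0, 0], [-2, 0, 0], [-2, -2, 0]] is strictly lower-triangular, so N³ = 0.
(I + N)¹¹ = I + 11·N + 55·N² = [[1, 0, 0], [-22, 1, 0], [198, -22, 1]].

[[1, 0, 0], [-22, 1, 0], [198, -22, 1]]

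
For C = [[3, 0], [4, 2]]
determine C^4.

[[81, 0], [260, 16]]

C^2 = [[9, 0], [20, 4]]
C^3 = [[27, 0], [76, 8]]
C^4 = [[81, 0], [260, 16]]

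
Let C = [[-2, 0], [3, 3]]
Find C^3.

C^2 = [[4, 0], [3, 9]]
C^3 = [[-8, 0], [21, 27]]

[[-8, 0], [21, 27]]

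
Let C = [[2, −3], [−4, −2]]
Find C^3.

[[32, −48], [−64, −32]]

C^2 = [[16, 0], [0, 16]]
C^3 = [[32, −48], [−64, −32]]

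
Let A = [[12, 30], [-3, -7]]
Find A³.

tr A = 5 and det A = 6, so the characteristic polynomial is λ² − (5)λ + (6) with roots 3 and 2.
Eigenvectors give P = [[10, -3], [-3, 1]] with P⁻¹ = [[1, 3], [3, 10]], and A = P·diag(3, 2)·P⁻¹.
Then A³ = P·diag(27, 8)·P⁻¹ = [[270, -24], [-81, 8]] · [[1, 3], [3, 10]] = [[198, 570], [-57, -163]].

[[198, 570], [-57, -163]]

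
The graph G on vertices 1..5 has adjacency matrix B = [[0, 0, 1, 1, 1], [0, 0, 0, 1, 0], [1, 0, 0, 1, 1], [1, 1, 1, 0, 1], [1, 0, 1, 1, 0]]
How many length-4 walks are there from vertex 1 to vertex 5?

The number of length-4 walks from vertex 1 to vertex 5 is entry (1,5) of B⁴, where B is the adjacency matrix.
B² = [[3, 1, 2, 2, 2], [1, 1, 1, 0, 1], [2, 1, 3, 2, 2], [2, 0, 2, 4, 2], [2, 1, 2, 2, 3]]
B³ = [[6, 2, 7, 8, 7], [2, 0, 2, 4, 2], [7, 2, 6, 8, 7], [8, 4, 8, 6, 8], [7, 2, 7, 8, 6]]
B⁴ = [[22, 8, 21, 22, 21], [8, 4, 8, 6, 8], [21, 8, 22, 22, 21], [22, 6, 22, 28, 22], [21, 8, 21, 22, 22]]

21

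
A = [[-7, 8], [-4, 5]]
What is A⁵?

[[-487, 488], [-244, 245]]

tr A = -2 and det A = -3, so the characteristic polynomial is λ² − (-2)λ + (-3) with roots 1 and -3.
Eigenvectors give P = [[-1, 2], [-1, 1]] with P⁻¹ = [[1, -2], [1, -1]], and A = P·diag(1, -3)·P⁻¹.
Then A⁵ = P·diag(1, -243)·P⁻¹ = [[-1, -486], [-1, -243]] · [[1, -2], [1, -1]] = [[-487, 488], [-244, 245]].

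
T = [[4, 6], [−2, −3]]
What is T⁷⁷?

T² = T (a projection; rank 1, trace 1), so T⁷⁷ = T.

[[4, 6], [−2, −3]]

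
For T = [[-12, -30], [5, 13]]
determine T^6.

tr T = 1 and det T = -6, so the characteristic polynomial is λ² − (1)λ + (-6) with roots 3 and -2.
Eigenvectors give P = [[2, 3], [-1, -1]] with P⁻¹ = [[-1, -3], [1, 2]], and T = P·diag(3, -2)·P⁻¹.
Then T^6 = P·diag(729, 64)·P⁻¹ = [[1458, 192], [-729, -64]] · [[-1, -3], [1, 2]] = [[-1266, -3990], [665, 2059]].

[[-1266, -3990], [665, 2059]]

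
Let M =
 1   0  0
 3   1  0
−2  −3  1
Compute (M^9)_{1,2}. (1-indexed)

0

M = I + N where N = [[0, 0, 0], [3, 0, 0], [−2, −3, 0]] is strictly lower-triangular, so N^3 = 0.
(I + N)^9 = I + 9·N + 36·N^2 = [[1, 0, 0], [27, 1, 0], [−342, −27, 1]].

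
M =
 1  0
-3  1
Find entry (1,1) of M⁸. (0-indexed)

M = I + N where N = [[0, 0], [-3, 0]] is strictly lower-triangular, so N² = 0.
(I + N)⁸ = I + 8·N = [[1, 0], [-24, 1]].

1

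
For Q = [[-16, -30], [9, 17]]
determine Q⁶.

tr Q = 1 and det Q = -2, so the characteristic polynomial is λ² − (1)λ + (-2) with roots -1 and 2.
Eigenvectors give P = [[-2, 5], [1, -3]] with P⁻¹ = [[-3, -5], [-1, -2]], and Q = P·diag(-1, 2)·P⁻¹.
Then Q⁶ = P·diag(1, 64)·P⁻¹ = [[-2, 320], [1, -192]] · [[-3, -5], [-1, -2]] = [[-314, -630], [189, 379]].

[[-314, -630], [189, 379]]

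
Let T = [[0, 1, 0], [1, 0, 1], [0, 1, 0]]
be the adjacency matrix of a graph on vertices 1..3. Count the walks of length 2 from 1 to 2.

The number of length-2 walks from vertex 1 to vertex 2 is entry (1,2) of T^2, where T is the adjacency matrix.
T^2 = [[1, 0, 1], [0, 2, 0], [1, 0, 1]]

0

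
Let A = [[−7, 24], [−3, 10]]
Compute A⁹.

tr A = 3 and det A = 2, so the characteristic polynomial is λ² − (3)λ + (2) with roots 2 and 1.
Eigenvectors give P = [[−8, 3], [−3, 1]] with P⁻¹ = [[1, −3], [3, −8]], and A = P·diag(2, 1)·P⁻¹.
Then A⁹ = P·diag(512, 1)·P⁻¹ = [[−4096, 3], [−1536, 1]] · [[1, −3], [3, −8]] = [[−4087, 12264], [−1533, 4600]].

[[−4087, 12264], [−1533, 4600]]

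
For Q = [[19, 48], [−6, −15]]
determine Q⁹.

tr Q = 4 and det Q = 3, so the characteristic polynomial is λ² − (4)λ + (3) with roots 3 and 1.
Eigenvectors give P = [[−3, −8], [1, 3]] with P⁻¹ = [[−3, −8], [1, 3]], and Q = P·diag(3, 1)·P⁻¹.
Then Q⁹ = P·diag(19683, 1)·P⁻¹ = [[−59049, −8], [19683, 3]] · [[−3, −8], [1, 3]] = [[177139, 472368], [−59046, −157455]].

[[177139, 472368], [−59046, −157455]]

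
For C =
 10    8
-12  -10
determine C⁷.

[[640, 512], [-768, -640]]

tr C = 0 and det C = -4, so the characteristic polynomial is λ² − (0)λ + (-4) with roots 2 and -2.
Eigenvectors give P = [[-1, -2], [1, 3]] with P⁻¹ = [[-3, -2], [1, 1]], and C = P·diag(2, -2)·P⁻¹.
Then C⁷ = P·diag(128, -128)·P⁻¹ = [[-128, 256], [128, -384]] · [[-3, -2], [1, 1]] = [[640, 512], [-768, -640]].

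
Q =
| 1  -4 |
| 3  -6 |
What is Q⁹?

tr Q = -5 and det Q = 6, so the characteristic polynomial is λ² − (-5)λ + (6) with roots -3 and -2.
Eigenvectors give P = [[1, 4], [1, 3]] with P⁻¹ = [[-3, 4], [1, -1]], and Q = P·diag(-3, -2)·P⁻¹.
Then Q⁹ = P·diag(-19683, -512)·P⁻¹ = [[-19683, -2048], [-19683, -1536]] · [[-3, 4], [1, -1]] = [[57001, -76684], [57513, -77196]].

[[57001, -76684], [57513, -77196]]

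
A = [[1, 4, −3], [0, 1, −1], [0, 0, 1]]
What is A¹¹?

[[1, 44, −253], [0, 1, −11], [0, 0, 1]]

A = I + N where N = [[0, 4, −3], [0, 0, −1], [0, 0, 0]] is strictly upper-triangular, so N³ = 0.
(I + N)¹¹ = I + 11·N + 55·N² = [[1, 44, −253], [0, 1, −11], [0, 0, 1]].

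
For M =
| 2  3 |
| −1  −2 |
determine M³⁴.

[[1, 0], [0, 1]]

M² = I (check: tr M = 0 and det M = −1), so M³⁴ = I since 34 is even.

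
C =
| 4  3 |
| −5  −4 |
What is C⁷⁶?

[[1, 0], [0, 1]]

C² = I (check: tr C = 0 and det C = −1), so C⁷⁶ = I since 76 is even.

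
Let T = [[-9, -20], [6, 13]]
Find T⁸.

tr T = 4 and det T = 3, so the characteristic polynomial is λ² − (4)λ + (3) with roots 1 and 3.
Eigenvectors give P = [[-2, -5], [1, 3]] with P⁻¹ = [[-3, -5], [1, 2]], and T = P·diag(1, 3)·P⁻¹.
Then T⁸ = P·diag(1, 6561)·P⁻¹ = [[-2, -32805], [1, 19683]] · [[-3, -5], [1, 2]] = [[-32799, -65600], [19680, 39361]].

[[-32799, -65600], [19680, 39361]]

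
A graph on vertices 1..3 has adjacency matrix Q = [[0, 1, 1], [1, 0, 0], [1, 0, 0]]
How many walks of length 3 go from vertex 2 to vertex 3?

The number of length-3 walks from vertex 2 to vertex 3 is entry (2,3) of Q³, where Q is the adjacency matrix.
Q² = [[2, 0, 0], [0, 1, 1], [0, 1, 1]]
Q³ = [[0, 2, 2], [2, 0, 0], [2, 0, 0]]

0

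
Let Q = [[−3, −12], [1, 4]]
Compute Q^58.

[[−3, −12], [1, 4]]

Q² = Q (a projection; rank 1, trace 1), so Q^58 = Q.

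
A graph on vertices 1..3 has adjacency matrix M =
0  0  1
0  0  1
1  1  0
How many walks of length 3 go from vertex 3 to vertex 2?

2

The number of length-3 walks from vertex 3 to vertex 2 is entry (3,2) of M³, where M is the adjacency matrix.
M² = [[1, 1, 0], [1, 1, 0], [0, 0, 2]]
M³ = [[0, 0, 2], [0, 0, 2], [2, 2, 0]]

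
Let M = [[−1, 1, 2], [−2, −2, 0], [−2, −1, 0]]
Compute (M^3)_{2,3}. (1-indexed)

M^2 = [[−5, −5, −2], [6, 2, −4], [4, 0, −4]]
M^3 = [[19, 7, −10], [−2, 6, 12], [4, 8, 8]]

12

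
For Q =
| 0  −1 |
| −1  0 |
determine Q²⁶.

Q² = I (check: tr Q = 0 and det Q = −1), so Q²⁶ = I since 26 is even.

[[1, 0], [0, 1]]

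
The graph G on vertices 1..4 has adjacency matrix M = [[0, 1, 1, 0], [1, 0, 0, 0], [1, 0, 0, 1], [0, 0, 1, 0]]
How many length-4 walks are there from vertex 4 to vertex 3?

The number of length-4 walks from vertex 4 to vertex 3 is entry (4,3) of M^4, where M is the adjacency matrix.
M^2 = [[2, 0, 0, 1], [0, 1, 1, 0], [0, 1, 2, 0], [1, 0, 0, 1]]
M^3 = [[0, 2, 3, 0], [2, 0, 0, 1], [3, 0, 0, 2], [0, 1, 2, 0]]
M^4 = [[5, 0, 0, 3], [0, 2, 3, 0], [0, 3, 5, 0], [3, 0, 0, 2]]

0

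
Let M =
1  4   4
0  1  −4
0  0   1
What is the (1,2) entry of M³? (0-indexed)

−12

M = I + N where N = [[0, 4, 4], [0, 0, −4], [0, 0, 0]] is strictly upper-triangular, so N³ = 0.
(I + N)³ = I + 3·N + 3·N² = [[1, 12, −36], [0, 1, −12], [0, 0, 1]].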